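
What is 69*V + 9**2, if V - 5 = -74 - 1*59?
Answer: -8751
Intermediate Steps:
V = -128 (V = 5 + (-74 - 1*59) = 5 + (-74 - 59) = 5 - 133 = -128)
69*V + 9**2 = 69*(-128) + 9**2 = -8832 + 81 = -8751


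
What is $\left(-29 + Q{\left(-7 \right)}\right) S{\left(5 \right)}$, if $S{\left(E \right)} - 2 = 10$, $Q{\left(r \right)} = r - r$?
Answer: $-348$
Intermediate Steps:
$Q{\left(r \right)} = 0$
$S{\left(E \right)} = 12$ ($S{\left(E \right)} = 2 + 10 = 12$)
$\left(-29 + Q{\left(-7 \right)}\right) S{\left(5 \right)} = \left(-29 + 0\right) 12 = \left(-29\right) 12 = -348$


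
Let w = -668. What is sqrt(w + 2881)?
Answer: sqrt(2213) ≈ 47.043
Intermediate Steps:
sqrt(w + 2881) = sqrt(-668 + 2881) = sqrt(2213)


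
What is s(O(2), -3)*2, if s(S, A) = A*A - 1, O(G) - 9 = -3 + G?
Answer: 16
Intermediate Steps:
O(G) = 6 + G (O(G) = 9 + (-3 + G) = 6 + G)
s(S, A) = -1 + A² (s(S, A) = A² - 1 = -1 + A²)
s(O(2), -3)*2 = (-1 + (-3)²)*2 = (-1 + 9)*2 = 8*2 = 16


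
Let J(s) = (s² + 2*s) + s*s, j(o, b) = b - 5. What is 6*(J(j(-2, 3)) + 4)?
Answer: 48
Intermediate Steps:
j(o, b) = -5 + b
J(s) = 2*s + 2*s² (J(s) = (s² + 2*s) + s² = 2*s + 2*s²)
6*(J(j(-2, 3)) + 4) = 6*(2*(-5 + 3)*(1 + (-5 + 3)) + 4) = 6*(2*(-2)*(1 - 2) + 4) = 6*(2*(-2)*(-1) + 4) = 6*(4 + 4) = 6*8 = 48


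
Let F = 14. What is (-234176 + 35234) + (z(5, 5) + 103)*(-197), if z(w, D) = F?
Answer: -221991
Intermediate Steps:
z(w, D) = 14
(-234176 + 35234) + (z(5, 5) + 103)*(-197) = (-234176 + 35234) + (14 + 103)*(-197) = -198942 + 117*(-197) = -198942 - 23049 = -221991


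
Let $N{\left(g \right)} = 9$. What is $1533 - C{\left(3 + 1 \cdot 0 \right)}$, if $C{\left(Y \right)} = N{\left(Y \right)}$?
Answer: $1524$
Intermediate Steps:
$C{\left(Y \right)} = 9$
$1533 - C{\left(3 + 1 \cdot 0 \right)} = 1533 - 9 = 1524$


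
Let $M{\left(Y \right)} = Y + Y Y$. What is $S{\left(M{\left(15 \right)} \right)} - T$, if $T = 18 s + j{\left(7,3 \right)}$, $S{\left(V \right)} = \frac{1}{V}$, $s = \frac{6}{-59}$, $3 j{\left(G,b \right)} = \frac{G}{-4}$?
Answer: $\frac{11413}{4720} \approx 2.418$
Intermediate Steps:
$j{\left(G,b \right)} = - \frac{G}{12}$ ($j{\left(G,b \right)} = \frac{G \frac{1}{-4}}{3} = \frac{G \left(- \frac{1}{4}\right)}{3} = \frac{\left(- \frac{1}{4}\right) G}{3} = - \frac{G}{12}$)
$s = - \frac{6}{59}$ ($s = 6 \left(- \frac{1}{59}\right) = - \frac{6}{59} \approx -0.10169$)
$M{\left(Y \right)} = Y + Y^{2}$
$T = - \frac{1709}{708}$ ($T = 18 \left(- \frac{6}{59}\right) - \frac{7}{12} = - \frac{108}{59} - \frac{7}{12} = - \frac{1709}{708} \approx -2.4138$)
$S{\left(M{\left(15 \right)} \right)} - T = \frac{1}{15 \left(1 + 15\right)} - - \frac{1709}{708} = \frac{1}{15 \cdot 16} + \frac{1709}{708} = \frac{1}{240} + \frac{1709}{708} = \frac{11413}{4720}$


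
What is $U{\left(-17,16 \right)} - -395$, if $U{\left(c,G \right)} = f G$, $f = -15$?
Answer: $155$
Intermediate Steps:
$U{\left(c,G \right)} = - 15 G$
$U{\left(-17,16 \right)} - -395 = \left(-15\right) 16 - -395 = -240 + 395 = 155$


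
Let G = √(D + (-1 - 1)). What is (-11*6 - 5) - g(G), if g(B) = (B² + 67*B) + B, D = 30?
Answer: -99 - 136*√7 ≈ -458.82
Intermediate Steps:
G = 2*√7 (G = √(30 + (-1 - 1)) = √(30 - 2) = √28 = 2*√7 ≈ 5.2915)
g(B) = B² + 68*B
(-11*6 - 5) - g(G) = (-11*6 - 5) - 2*√7*(68 + 2*√7) = (-66 - 5) - 2*√7*(68 + 2*√7) = -71 - 2*√7*(68 + 2*√7)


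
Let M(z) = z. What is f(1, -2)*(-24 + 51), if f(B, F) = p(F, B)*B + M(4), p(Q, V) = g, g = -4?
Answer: 0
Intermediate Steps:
p(Q, V) = -4
f(B, F) = 4 - 4*B (f(B, F) = -4*B + 4 = 4 - 4*B)
f(1, -2)*(-24 + 51) = (4 - 4*1)*(-24 + 51) = (4 - 4)*27 = 0*27 = 0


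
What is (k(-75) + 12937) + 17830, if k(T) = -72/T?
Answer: 769199/25 ≈ 30768.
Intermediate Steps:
(k(-75) + 12937) + 17830 = (-72/(-75) + 12937) + 17830 = (-72*(-1/75) + 12937) + 17830 = (24/25 + 12937) + 17830 = 323449/25 + 17830 = 769199/25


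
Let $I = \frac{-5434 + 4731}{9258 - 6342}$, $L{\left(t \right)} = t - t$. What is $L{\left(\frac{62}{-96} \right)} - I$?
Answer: $\frac{703}{2916} \approx 0.24108$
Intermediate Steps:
$L{\left(t \right)} = 0$
$I = - \frac{703}{2916} \approx -0.24108$
$L{\left(\frac{62}{-96} \right)} - I = 0 - - \frac{703}{2916} = 0 + \frac{703}{2916} = \frac{703}{2916}$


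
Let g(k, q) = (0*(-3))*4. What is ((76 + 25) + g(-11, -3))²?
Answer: 10201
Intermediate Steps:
g(k, q) = 0 (g(k, q) = 0*4 = 0)
((76 + 25) + g(-11, -3))² = ((76 + 25) + 0)² = (101 + 0)² = 101² = 10201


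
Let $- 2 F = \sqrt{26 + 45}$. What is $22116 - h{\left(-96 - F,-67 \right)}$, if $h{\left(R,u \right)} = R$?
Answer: $22212 - \frac{\sqrt{71}}{2} \approx 22208.0$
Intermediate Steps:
$F = - \frac{\sqrt{71}}{2}$ ($F = - \frac{\sqrt{26 + 45}}{2} = - \frac{\sqrt{71}}{2} \approx -4.2131$)
$22116 - h{\left(-96 - F,-67 \right)} = 22116 - \left(-96 - - \frac{\sqrt{71}}{2}\right) = 22116 - \left(-96 + \frac{\sqrt{71}}{2}\right) = 22116 + \left(96 - \frac{\sqrt{71}}{2}\right) = 22212 - \frac{\sqrt{71}}{2}$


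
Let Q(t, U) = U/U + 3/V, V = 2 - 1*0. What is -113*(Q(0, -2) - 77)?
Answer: 16837/2 ≈ 8418.5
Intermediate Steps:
V = 2 (V = 2 + 0 = 2)
Q(t, U) = 5/2 (Q(t, U) = U/U + 3/2 = 1 + 3*(½) = 1 + 3/2 = 5/2)
-113*(Q(0, -2) - 77) = -113*(5/2 - 77) = -113*(-149/2) = 16837/2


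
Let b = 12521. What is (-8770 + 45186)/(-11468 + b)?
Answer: 36416/1053 ≈ 34.583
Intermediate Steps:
(-8770 + 45186)/(-11468 + b) = (-8770 + 45186)/(-11468 + 12521) = 36416/1053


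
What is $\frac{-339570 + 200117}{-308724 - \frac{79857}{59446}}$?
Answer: $\frac{8289923038}{18352486761} \approx 0.45171$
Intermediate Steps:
$\frac{-339570 + 200117}{-308724 - \frac{79857}{59446}} = - \frac{139453}{-308724 - \frac{79857}{59446}} = - \frac{139453}{- \frac{18352486761}{59446}} = \left(-139453\right) \left(- \frac{59446}{18352486761}\right) = \frac{8289923038}{18352486761}$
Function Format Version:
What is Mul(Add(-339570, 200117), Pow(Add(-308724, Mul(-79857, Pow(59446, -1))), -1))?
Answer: Rational(8289923038, 18352486761) ≈ 0.45171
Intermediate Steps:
Mul(Add(-339570, 200117), Pow(Add(-308724, Mul(-79857, Pow(59446, -1))), -1)) = Mul(-139453, Pow(Add(-308724, Mul(-79857, Rational(1, 59446))), -1)) = Mul(-139453, Pow(Add(-308724, Rational(-79857, 59446)), -1)) = Mul(-139453, Pow(Rational(-18352486761, 59446), -1)) = Mul(-139453, Rational(-59446, 18352486761)) = Rational(8289923038, 18352486761)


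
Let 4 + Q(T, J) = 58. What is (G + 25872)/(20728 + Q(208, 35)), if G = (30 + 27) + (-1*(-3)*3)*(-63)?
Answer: 12681/10391 ≈ 1.2204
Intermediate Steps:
Q(T, J) = 54 (Q(T, J) = -4 + 58 = 54)
G = -510 (G = 57 + (3*3)*(-63) = 57 + 9*(-63) = 57 - 567 = -510)
(G + 25872)/(20728 + Q(208, 35)) = (-510 + 25872)/(20728 + 54) = 25362/20782 = 25362*(1/20782) = 12681/10391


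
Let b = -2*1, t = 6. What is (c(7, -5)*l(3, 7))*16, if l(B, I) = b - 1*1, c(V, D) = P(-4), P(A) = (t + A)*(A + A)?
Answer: 768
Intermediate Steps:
b = -2
P(A) = 2*A*(6 + A) (P(A) = (6 + A)*(A + A) = (6 + A)*(2*A) = 2*A*(6 + A))
c(V, D) = -16 (c(V, D) = 2*(-4)*(6 - 4) = 2*(-4)*2 = -16)
l(B, I) = -3 (l(B, I) = -2 - 1*1 = -2 - 1 = -3)
(c(7, -5)*l(3, 7))*16 = -16*(-3)*16 = 48*16 = 768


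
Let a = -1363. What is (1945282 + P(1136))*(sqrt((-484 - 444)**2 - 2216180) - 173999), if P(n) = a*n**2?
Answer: 305716376283234 - 3514001532*I*sqrt(338749) ≈ 3.0572e+14 - 2.0452e+12*I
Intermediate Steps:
P(n) = -1363*n**2
(1945282 + P(1136))*(sqrt((-484 - 444)**2 - 2216180) - 173999) = (1945282 - 1363*1136**2)*(sqrt((-484 - 444)**2 - 2216180) - 173999) = (1945282 - 1363*1290496)*(sqrt((-928)**2 - 2216180) - 173999) = (1945282 - 1758946048)*(sqrt(861184 - 2216180) - 173999) = -1757000766*(sqrt(-1354996) - 173999) = -1757000766*(2*I*sqrt(338749) - 173999) = -1757000766*(-173999 + 2*I*sqrt(338749)) = 305716376283234 - 3514001532*I*sqrt(338749)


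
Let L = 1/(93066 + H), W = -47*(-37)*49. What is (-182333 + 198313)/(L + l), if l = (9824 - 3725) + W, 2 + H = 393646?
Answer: 7777625800/44441490101 ≈ 0.17501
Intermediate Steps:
H = 393644 (H = -2 + 393646 = 393644)
W = 85211 (W = 1739*49 = 85211)
l = 91310 (l = (9824 - 3725) + 85211 = 6099 + 85211 = 91310)
L = 1/486710 (L = 1/(93066 + 393644) = 1/486710 ≈ 2.0546e-6)
(-182333 + 198313)/(L + l) = (-182333 + 198313)/(1/486710 + 91310) = 15980/(44441490101/486710) = 15980*(486710/44441490101) = 7777625800/44441490101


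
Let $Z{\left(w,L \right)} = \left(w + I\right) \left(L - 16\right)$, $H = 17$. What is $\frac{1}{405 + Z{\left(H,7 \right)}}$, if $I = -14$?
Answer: $\frac{1}{378} \approx 0.0026455$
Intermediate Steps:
$Z{\left(w,L \right)} = \left(-16 + L\right) \left(-14 + w\right)$ ($Z{\left(w,L \right)} = \left(w - 14\right) \left(L - 16\right) = \left(-14 + w\right) \left(-16 + L\right) = \left(-16 + L\right) \left(-14 + w\right)$)
$\frac{1}{405 + Z{\left(H,7 \right)}} = \frac{1}{405 + \left(224 - 272 - 98 + 7 \cdot 17\right)} = \frac{1}{405 + \left(224 - 272 - 98 + 119\right)} = \frac{1}{405 - 27} = \frac{1}{378}$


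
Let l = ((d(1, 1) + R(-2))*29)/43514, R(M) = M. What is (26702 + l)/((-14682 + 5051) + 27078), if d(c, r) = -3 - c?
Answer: 580955327/379594379 ≈ 1.5305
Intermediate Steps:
l = -87/21757 (l = (((-3 - 1*1) - 2)*29)/43514 = (((-3 - 1) - 2)*29)*(1/43514) = ((-4 - 2)*29)*(1/43514) = -6*29*(1/43514) = -174*1/43514 = -87/21757 ≈ -0.0039987)
(26702 + l)/((-14682 + 5051) + 27078) = (26702 - 87/21757)/((-14682 + 5051) + 27078) = 580955327/(21757*(-9631 + 27078)) = (580955327/21757)/17447 = (580955327/21757)*(1/17447) = 580955327/379594379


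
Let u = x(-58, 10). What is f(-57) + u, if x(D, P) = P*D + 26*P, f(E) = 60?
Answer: -260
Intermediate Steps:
x(D, P) = 26*P + D*P (x(D, P) = D*P + 26*P = 26*P + D*P)
u = -320 (u = 10*(26 - 58) = 10*(-32) = -320)
f(-57) + u = 60 - 320 = -260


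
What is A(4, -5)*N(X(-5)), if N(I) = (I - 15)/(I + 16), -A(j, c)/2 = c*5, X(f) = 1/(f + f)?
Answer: -7550/159 ≈ -47.484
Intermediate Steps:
X(f) = 1/(2*f)
A(j, c) = -10*c (A(j, c) = -2*c*5 = -10*c)
N(I) = (-15 + I)/(16 + I)
A(4, -5)*N(X(-5)) = (-10*(-5))*((-15 + (½)/(-5))/(16 + (½)/(-5))) = 50*((-15 + (½)*(-⅕))/(16 + (½)*(-⅕))) = 50*((-15 - ⅒)/(16 - ⅒)) = 50*(-151/10/(159/10)) = 50*((10/159)*(-151/10)) = 50*(-151/159) = -7550/159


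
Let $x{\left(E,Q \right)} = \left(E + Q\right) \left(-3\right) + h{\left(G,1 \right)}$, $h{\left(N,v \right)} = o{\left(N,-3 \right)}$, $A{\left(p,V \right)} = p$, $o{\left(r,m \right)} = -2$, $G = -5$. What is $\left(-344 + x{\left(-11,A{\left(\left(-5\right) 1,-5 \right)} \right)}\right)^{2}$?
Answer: $88804$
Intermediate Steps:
$h{\left(N,v \right)} = -2$
$x{\left(E,Q \right)} = -2 - 3 E - 3 Q$ ($x{\left(E,Q \right)} = \left(E + Q\right) \left(-3\right) - 2 = \left(- 3 E - 3 Q\right) - 2 = -2 - 3 E - 3 Q$)
$\left(-344 + x{\left(-11,A{\left(\left(-5\right) 1,-5 \right)} \right)}\right)^{2} = \left(-344 - \left(-31 + 3 \left(-5\right) 1\right)\right)^{2} = \left(-344 - -46\right)^{2} = \left(-344 + \left(-2 + 33 + 15\right)\right)^{2} = \left(-344 + 46\right)^{2} = \left(-298\right)^{2} = 88804$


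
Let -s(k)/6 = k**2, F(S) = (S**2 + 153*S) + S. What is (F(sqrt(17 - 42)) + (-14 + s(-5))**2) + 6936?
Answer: 33807 + 770*I ≈ 33807.0 + 770.0*I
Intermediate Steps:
F(S) = S**2 + 154*S
s(k) = -6*k**2
(F(sqrt(17 - 42)) + (-14 + s(-5))**2) + 6936 = (sqrt(17 - 42)*(154 + sqrt(17 - 42)) + (-14 - 6*(-5)**2)**2) + 6936 = (sqrt(-25)*(154 + sqrt(-25)) + (-14 - 6*25)**2) + 6936 = ((5*I)*(154 + 5*I) + (-14 - 150)**2) + 6936 = (5*I*(154 + 5*I) + (-164)**2) + 6936 = (5*I*(154 + 5*I) + 26896) + 6936 = (26896 + 5*I*(154 + 5*I)) + 6936 = 33832 + 5*I*(154 + 5*I)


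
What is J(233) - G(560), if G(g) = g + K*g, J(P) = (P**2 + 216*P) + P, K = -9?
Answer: 109330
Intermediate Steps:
J(P) = P**2 + 217*P
G(g) = -8*g (G(g) = g - 9*g = -8*g)
J(233) - G(560) = 233*(217 + 233) - (-8)*560 = 233*450 - 1*(-4480) = 104850 + 4480 = 109330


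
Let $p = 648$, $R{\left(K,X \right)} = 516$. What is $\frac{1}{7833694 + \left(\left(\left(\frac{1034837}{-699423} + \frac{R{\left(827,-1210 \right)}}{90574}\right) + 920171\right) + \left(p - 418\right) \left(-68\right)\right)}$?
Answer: $\frac{31674769401}{276781215164841140} \approx 1.1444 \cdot 10^{-7}$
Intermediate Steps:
$\frac{1}{7833694 + \left(\left(\left(\frac{1034837}{-699423} + \frac{R{\left(827,-1210 \right)}}{90574}\right) + 920171\right) + \left(p - 418\right) \left(-68\right)\right)} = \frac{1}{7833694 + \left(\left(\left(\frac{1034837}{-699423} + \frac{516}{90574}\right) + 920171\right) + \left(648 - 418\right) \left(-68\right)\right)} = \frac{1}{7833694 + \left(\left(\left(1034837 \left(- \frac{1}{699423}\right) + 516 \cdot \frac{1}{90574}\right) + 920171\right) + 230 \left(-68\right)\right)} = \frac{1}{7833694 + \left(\left(\left(- \frac{1034837}{699423} + \frac{258}{45287}\right) + 920171\right) - 15640\right)} = \frac{1}{7833694 + \left(\left(- \frac{46684212085}{31674769401} + 920171\right) - 15640\right)} = \frac{1}{7833694 + \left(\frac{29146157550275486}{31674769401} - 15640\right)} = \frac{1}{7833694 + \frac{28650764156843846}{31674769401}} = \frac{1}{\frac{276781215164841140}{31674769401}} = \frac{31674769401}{276781215164841140}$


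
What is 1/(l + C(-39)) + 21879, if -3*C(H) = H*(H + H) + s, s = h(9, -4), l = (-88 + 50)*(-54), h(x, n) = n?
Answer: 68218725/3118 ≈ 21879.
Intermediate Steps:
l = 2052 (l = -38*(-54) = 2052)
s = -4
C(H) = 4/3 - 2*H²/3 (C(H) = -(H*(H + H) - 4)/3 = -(H*(2*H) - 4)/3 = -(2*H² - 4)/3 = -(-4 + 2*H²)/3 = 4/3 - 2*H²/3)
1/(l + C(-39)) + 21879 = 1/(2052 + (4/3 - ⅔*(-39)²)) + 21879 = 1/(2052 + (4/3 - ⅔*1521)) + 21879 = 1/(2052 + (4/3 - 1014)) + 21879 = 1/(2052 - 3038/3) + 21879 = 1/(3118/3) + 21879 = 3/3118 + 21879 = 68218725/3118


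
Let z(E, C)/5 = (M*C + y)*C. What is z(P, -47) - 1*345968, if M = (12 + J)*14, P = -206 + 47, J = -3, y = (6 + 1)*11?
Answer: 1027607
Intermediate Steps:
y = 77 (y = 7*11 = 77)
P = -159
M = 126 (M = (12 - 3)*14 = 9*14 = 126)
z(E, C) = 5*C*(77 + 126*C) (z(E, C) = 5*((126*C + 77)*C) = 5*((77 + 126*C)*C) = 5*(C*(77 + 126*C)) = 5*C*(77 + 126*C))
z(P, -47) - 1*345968 = 35*(-47)*(11 + 18*(-47)) - 1*345968 = 35*(-47)*(11 - 846) - 345968 = 35*(-47)*(-835) - 345968 = 1373575 - 345968 = 1027607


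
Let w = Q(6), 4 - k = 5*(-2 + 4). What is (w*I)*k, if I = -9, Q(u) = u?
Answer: 324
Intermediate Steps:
k = -6 (k = 4 - 5*(-2 + 4) = 4 - 5*2 = 4 - 1*10 = 4 - 10 = -6)
w = 6
(w*I)*k = (6*(-9))*(-6) = -54*(-6) = 324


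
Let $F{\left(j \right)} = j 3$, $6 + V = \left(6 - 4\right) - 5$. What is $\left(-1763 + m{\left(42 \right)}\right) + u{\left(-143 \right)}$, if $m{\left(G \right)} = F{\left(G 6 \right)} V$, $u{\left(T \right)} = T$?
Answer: $-8710$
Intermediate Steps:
$V = -9$ ($V = -6 + \left(\left(6 - 4\right) - 5\right) = -6 + \left(2 - 5\right) = -6 - 3 = -9$)
$F{\left(j \right)} = 3 j$
$m{\left(G \right)} = - 162 G$ ($m{\left(G \right)} = 3 G 6 \left(-9\right) = 3 \cdot 6 G \left(-9\right) = 18 G \left(-9\right) = - 162 G$)
$\left(-1763 + m{\left(42 \right)}\right) + u{\left(-143 \right)} = \left(-1763 - 6804\right) - 143 = -8567 - 143 = -8710$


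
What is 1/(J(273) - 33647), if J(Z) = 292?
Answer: -1/33355 ≈ -2.9981e-5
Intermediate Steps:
1/(J(273) - 33647) = 1/(292 - 33647) = 1/(-33355) = -1/33355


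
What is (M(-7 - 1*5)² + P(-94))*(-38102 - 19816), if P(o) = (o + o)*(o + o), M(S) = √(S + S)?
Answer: -2045663760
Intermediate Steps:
M(S) = √2*√S (M(S) = √(2*S) = √2*√S)
P(o) = 4*o² (P(o) = (2*o)*(2*o) = 4*o²)
(M(-7 - 1*5)² + P(-94))*(-38102 - 19816) = ((√2*√(-7 - 1*5))² + 4*(-94)²)*(-38102 - 19816) = ((√2*√(-7 - 5))² + 4*8836)*(-57918) = ((√2*√(-12))² + 35344)*(-57918) = ((√2*(2*I*√3))² + 35344)*(-57918) = ((2*I*√6)² + 35344)*(-57918) = (-24 + 35344)*(-57918) = 35320*(-57918) = -2045663760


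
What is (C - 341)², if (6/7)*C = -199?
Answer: 11826721/36 ≈ 3.2852e+5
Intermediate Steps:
C = -1393/6 (C = (7/6)*(-199) = -1393/6 ≈ -232.17)
(C - 341)² = (-1393/6 - 341)² = (-3439/6)² = 11826721/36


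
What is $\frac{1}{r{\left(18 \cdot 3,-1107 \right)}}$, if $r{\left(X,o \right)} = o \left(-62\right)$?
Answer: $\frac{1}{68634} \approx 1.457 \cdot 10^{-5}$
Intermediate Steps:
$r{\left(X,o \right)} = - 62 o$
$\frac{1}{r{\left(18 \cdot 3,-1107 \right)}} = \frac{1}{\left(-62\right) \left(-1107\right)} = \frac{1}{68634}$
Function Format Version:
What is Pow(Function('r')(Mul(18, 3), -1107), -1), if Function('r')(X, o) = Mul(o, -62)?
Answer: Rational(1, 68634) ≈ 1.4570e-5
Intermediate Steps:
Function('r')(X, o) = Mul(-62, o)
Pow(Function('r')(Mul(18, 3), -1107), -1) = Pow(Mul(-62, -1107), -1) = Pow(68634, -1) = Rational(1, 68634)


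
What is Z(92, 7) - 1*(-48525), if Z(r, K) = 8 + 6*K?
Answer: 48575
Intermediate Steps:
Z(92, 7) - 1*(-48525) = (8 + 6*7) - 1*(-48525) = (8 + 42) + 48525 = 50 + 48525 = 48575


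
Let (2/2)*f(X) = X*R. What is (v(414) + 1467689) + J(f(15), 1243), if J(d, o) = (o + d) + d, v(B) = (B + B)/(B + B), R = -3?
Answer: 1468843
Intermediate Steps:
f(X) = -3*X (f(X) = X*(-3) = -3*X)
v(B) = 1 (v(B) = (2*B)/((2*B)) = (2*B)*(1/(2*B)) = 1)
J(d, o) = o + 2*d (J(d, o) = (d + o) + d = o + 2*d)
(v(414) + 1467689) + J(f(15), 1243) = (1 + 1467689) + (1243 + 2*(-3*15)) = 1467690 + (1243 + 2*(-45)) = 1467690 + (1243 - 90) = 1467690 + 1153 = 1468843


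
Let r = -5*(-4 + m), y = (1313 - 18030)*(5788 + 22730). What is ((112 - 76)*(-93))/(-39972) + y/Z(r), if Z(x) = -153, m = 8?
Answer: 529335226691/169881 ≈ 3.1159e+6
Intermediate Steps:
y = -476735406 (y = -16717*28518 = -476735406)
r = -20 (r = -5*(-4 + 8) = -5*4 = -20)
((112 - 76)*(-93))/(-39972) + y/Z(r) = ((112 - 76)*(-93))/(-39972) - 476735406/(-153) = (36*(-93))*(-1/39972) - 476735406*(-1/153) = -3348*(-1/39972) + 158911802/51 = 279/3331 + 158911802/51 = 529335226691/169881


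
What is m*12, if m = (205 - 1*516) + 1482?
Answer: 14052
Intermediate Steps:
m = 1171 (m = (205 - 516) + 1482 = -311 + 1482 = 1171)
m*12 = 1171*12 = 14052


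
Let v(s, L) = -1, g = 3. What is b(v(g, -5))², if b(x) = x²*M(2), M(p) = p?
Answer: 4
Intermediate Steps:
b(x) = 2*x² (b(x) = x²*2 = 2*x²)
b(v(g, -5))² = (2*(-1)²)² = (2*1)² = 2² = 4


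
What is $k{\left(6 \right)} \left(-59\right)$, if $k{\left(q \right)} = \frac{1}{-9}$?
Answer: $\frac{59}{9} \approx 6.5556$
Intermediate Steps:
$k{\left(q \right)} = - \frac{1}{9}$
$k{\left(6 \right)} \left(-59\right) = \left(- \frac{1}{9}\right) \left(-59\right) = \frac{59}{9}$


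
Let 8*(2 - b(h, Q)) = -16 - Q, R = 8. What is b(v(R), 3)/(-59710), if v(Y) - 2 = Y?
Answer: -1/13648 ≈ -7.3271e-5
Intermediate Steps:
v(Y) = 2 + Y
b(h, Q) = 4 + Q/8 (b(h, Q) = 2 - (-16 - Q)/8 = 2 + (2 + Q/8) = 4 + Q/8)
b(v(R), 3)/(-59710) = (4 + (1/8)*3)/(-59710) = (4 + 3/8)*(-1/59710) = (35/8)*(-1/59710) = -1/13648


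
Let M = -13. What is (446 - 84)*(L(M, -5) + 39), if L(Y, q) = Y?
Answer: 9412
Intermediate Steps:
(446 - 84)*(L(M, -5) + 39) = (446 - 84)*(-13 + 39) = 362*26 = 9412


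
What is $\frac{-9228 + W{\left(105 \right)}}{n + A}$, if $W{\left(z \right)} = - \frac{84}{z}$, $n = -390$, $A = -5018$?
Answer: $\frac{1442}{845} \approx 1.7065$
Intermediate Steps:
$\frac{-9228 + W{\left(105 \right)}}{n + A} = \frac{-9228 - \frac{84}{105}}{-390 - 5018} = \frac{-9228 - \frac{4}{5}}{-5408} = \left(-9228 - \frac{4}{5}\right) \left(- \frac{1}{5408}\right) = \left(- \frac{46144}{5}\right) \left(- \frac{1}{5408}\right) = \frac{1442}{845}$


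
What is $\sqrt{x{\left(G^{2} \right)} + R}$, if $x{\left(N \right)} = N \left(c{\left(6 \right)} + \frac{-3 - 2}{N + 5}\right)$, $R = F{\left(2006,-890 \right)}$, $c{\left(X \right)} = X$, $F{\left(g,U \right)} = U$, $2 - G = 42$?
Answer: $\frac{\sqrt{896973510}}{321} \approx 93.301$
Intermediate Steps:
$G = -40$ ($G = 2 - 42 = -40$)
$R = -890$
$x{\left(N \right)} = N \left(6 - \frac{5}{5 + N}\right)$ ($x{\left(N \right)} = N \left(6 + \frac{-3 - 2}{N + 5}\right) = N \left(6 - \frac{5}{5 + N}\right)$)
$\sqrt{x{\left(G^{2} \right)} + R} = \sqrt{\frac{\left(-40\right)^{2} \left(25 + 6 \left(-40\right)^{2}\right)}{5 + \left(-40\right)^{2}} - 890} = \sqrt{\frac{1600 \left(25 + 6 \cdot 1600\right)}{5 + 1600} - 890} = \sqrt{\frac{1600 \left(25 + 9600\right)}{1605} - 890} = \sqrt{1600 \cdot \frac{1}{1605} \cdot 9625 - 890} = \sqrt{\frac{3080000}{321} - 890} = \sqrt{\frac{2794310}{321}} = \frac{\sqrt{896973510}}{321}$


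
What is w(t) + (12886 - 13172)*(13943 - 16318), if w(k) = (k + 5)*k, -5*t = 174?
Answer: 17007176/25 ≈ 6.8029e+5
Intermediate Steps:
t = -174/5 (t = -⅕*174 = -174/5 ≈ -34.800)
w(k) = k*(5 + k) (w(k) = (5 + k)*k = k*(5 + k))
w(t) + (12886 - 13172)*(13943 - 16318) = -174*(5 - 174/5)/5 + (12886 - 13172)*(13943 - 16318) = -174/5*(-149/5) - 286*(-2375) = 25926/25 + 679250 = 17007176/25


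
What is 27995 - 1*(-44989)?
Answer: 72984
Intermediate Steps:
27995 - 1*(-44989) = 27995 + 44989 = 72984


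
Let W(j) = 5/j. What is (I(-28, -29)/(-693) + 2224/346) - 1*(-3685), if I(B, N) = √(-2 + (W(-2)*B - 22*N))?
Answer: 638617/173 - √706/693 ≈ 3691.4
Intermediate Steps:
I(B, N) = √(-2 - 22*N - 5*B/2) (I(B, N) = √(-2 + ((5/(-2))*B - 22*N)) = √(-2 + ((5*(-½))*B - 22*N)) = √(-2 + (-5*B/2 - 22*N)) = √(-2 + (-22*N - 5*B/2)) = √(-2 - 22*N - 5*B/2))
(I(-28, -29)/(-693) + 2224/346) - 1*(-3685) = ((√(-8 - 88*(-29) - 10*(-28))/2)/(-693) + 2224/346) - 1*(-3685) = ((√(-8 + 2552 + 280)/2)*(-1/693) + 2224*(1/346)) + 3685 = ((√2824/2)*(-1/693) + 1112/173) + 3685 = (((2*√706)/2)*(-1/693) + 1112/173) + 3685 = (√706*(-1/693) + 1112/173) + 3685 = (-√706/693 + 1112/173) + 3685 = (1112/173 - √706/693) + 3685 = 638617/173 - √706/693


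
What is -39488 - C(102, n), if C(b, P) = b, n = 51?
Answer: -39590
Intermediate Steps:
-39488 - C(102, n) = -39488 - 1*102 = -39488 - 102 = -39590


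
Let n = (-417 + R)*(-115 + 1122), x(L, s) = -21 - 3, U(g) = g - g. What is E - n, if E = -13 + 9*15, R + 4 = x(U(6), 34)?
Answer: 448237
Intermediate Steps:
U(g) = 0
x(L, s) = -24
R = -28 (R = -4 - 24 = -28)
E = 122 (E = -13 + 135 = 122)
n = -448115 (n = (-417 - 28)*(-115 + 1122) = -445*1007 = -448115)
E - n = 122 - 1*(-448115) = 122 + 448115 = 448237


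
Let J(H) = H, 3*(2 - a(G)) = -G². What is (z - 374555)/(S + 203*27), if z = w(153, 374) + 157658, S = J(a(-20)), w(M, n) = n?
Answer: -649569/16849 ≈ -38.552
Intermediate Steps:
a(G) = 2 + G²/3 (a(G) = 2 - (-1)*G²/3 = 2 + G²/3)
S = 406/3 (S = 2 + (⅓)*(-20)² = 2 + (⅓)*400 = 2 + 400/3 = 406/3 ≈ 135.33)
z = 158032 (z = 374 + 157658 = 158032)
(z - 374555)/(S + 203*27) = (158032 - 374555)/(406/3 + 203*27) = -216523/(406/3 + 5481) = -216523/16849/3 = -216523*3/16849 = -649569/16849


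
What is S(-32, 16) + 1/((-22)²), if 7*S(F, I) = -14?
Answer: -967/484 ≈ -1.9979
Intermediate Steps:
S(F, I) = -2 (S(F, I) = (⅐)*(-14) = -2)
S(-32, 16) + 1/((-22)²) = -2 + 1/((-22)²) = -2 + 1/484 = -967/484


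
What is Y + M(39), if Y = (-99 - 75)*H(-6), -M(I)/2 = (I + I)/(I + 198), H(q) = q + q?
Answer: 164900/79 ≈ 2087.3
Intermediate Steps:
H(q) = 2*q
M(I) = -4*I/(198 + I) (M(I) = -2*(I + I)/(I + 198) = -2*2*I/(198 + I) = -4*I/(198 + I))
Y = 2088 (Y = (-99 - 75)*(2*(-6)) = -174*(-12) = 2088)
Y + M(39) = 2088 - 4*39/(198 + 39) = 2088 - 4*39/237 = 2088 - 4*39*1/237 = 2088 - 52/79 = 164900/79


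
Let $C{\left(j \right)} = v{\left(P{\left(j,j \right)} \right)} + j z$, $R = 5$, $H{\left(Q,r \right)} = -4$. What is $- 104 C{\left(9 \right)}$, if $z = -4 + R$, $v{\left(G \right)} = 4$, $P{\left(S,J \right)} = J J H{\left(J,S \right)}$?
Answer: $-1352$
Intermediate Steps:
$P{\left(S,J \right)} = - 4 J^{2}$ ($P{\left(S,J \right)} = J J \left(-4\right) = J^{2} \left(-4\right) = - 4 J^{2}$)
$z = 1$ ($z = -4 + 5 = 1$)
$C{\left(j \right)} = 4 + j$ ($C{\left(j \right)} = 4 + j 1 = 4 + j$)
$- 104 C{\left(9 \right)} = - 104 \left(4 + 9\right) = \left(-104\right) 13 = -1352$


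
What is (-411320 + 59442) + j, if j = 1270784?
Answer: 918906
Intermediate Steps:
(-411320 + 59442) + j = (-411320 + 59442) + 1270784 = -351878 + 1270784 = 918906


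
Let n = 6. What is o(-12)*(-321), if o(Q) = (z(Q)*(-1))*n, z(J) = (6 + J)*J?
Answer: 138672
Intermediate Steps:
z(J) = J*(6 + J)
o(Q) = -6*Q*(6 + Q) (o(Q) = ((Q*(6 + Q))*(-1))*6 = -Q*(6 + Q)*6 = -6*Q*(6 + Q))
o(-12)*(-321) = -6*(-12)*(6 - 12)*(-321) = -6*(-12)*(-6)*(-321) = -432*(-321) = 138672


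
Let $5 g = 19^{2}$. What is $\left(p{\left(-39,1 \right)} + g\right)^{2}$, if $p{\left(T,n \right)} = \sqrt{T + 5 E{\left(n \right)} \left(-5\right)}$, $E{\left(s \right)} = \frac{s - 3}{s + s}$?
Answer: $\frac{129971}{25} + \frac{722 i \sqrt{14}}{5} \approx 5198.8 + 540.29 i$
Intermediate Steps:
$E{\left(s \right)} = \frac{-3 + s}{2 s}$
$g = \frac{361}{5}$ ($g = \frac{19^{2}}{5} = \frac{1}{5} \cdot 361 = \frac{361}{5} \approx 72.2$)
$p{\left(T,n \right)} = \sqrt{T - \frac{25 \left(-3 + n\right)}{2 n}}$ ($p{\left(T,n \right)} = \sqrt{T + 5 \frac{-3 + n}{2 n} \left(-5\right)} = \sqrt{T + \frac{5 \left(-3 + n\right)}{2 n} \left(-5\right)} = \sqrt{T - \frac{25 \left(-3 + n\right)}{2 n}}$)
$\left(p{\left(-39,1 \right)} + g\right)^{2} = \left(\frac{\sqrt{-50 + 4 \left(-39\right) + \frac{150}{1}}}{2} + \frac{361}{5}\right)^{2} = \left(\frac{\sqrt{-50 - 156 + 150 \cdot 1}}{2} + \frac{361}{5}\right)^{2} = \left(\frac{\sqrt{-50 - 156 + 150}}{2} + \frac{361}{5}\right)^{2} = \left(\frac{\sqrt{-56}}{2} + \frac{361}{5}\right)^{2} = \left(\frac{2 i \sqrt{14}}{2} + \frac{361}{5}\right)^{2} = \left(i \sqrt{14} + \frac{361}{5}\right)^{2} = \left(\frac{361}{5} + i \sqrt{14}\right)^{2}$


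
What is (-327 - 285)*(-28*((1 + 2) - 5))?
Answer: -34272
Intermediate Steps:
(-327 - 285)*(-28*((1 + 2) - 5)) = -(-17136)*(3 - 5) = -(-17136)*(-2) = -612*56 = -34272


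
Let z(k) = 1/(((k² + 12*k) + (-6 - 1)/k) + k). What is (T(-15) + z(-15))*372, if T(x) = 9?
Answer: 1535616/457 ≈ 3360.2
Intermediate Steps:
z(k) = 1/(k² - 7/k + 13*k) (z(k) = 1/(((k² + 12*k) - 7/k) + k) = 1/((k² - 7/k + 12*k) + k) = 1/(k² - 7/k + 13*k))
(T(-15) + z(-15))*372 = (9 - 15/(-7 + (-15)³ + 13*(-15)²))*372 = (9 - 15/(-7 - 3375 + 13*225))*372 = (9 - 15/(-7 - 3375 + 2925))*372 = (9 - 15/(-457))*372 = (9 - 15*(-1/457))*372 = (9 + 15/457)*372 = (4128/457)*372 = 1535616/457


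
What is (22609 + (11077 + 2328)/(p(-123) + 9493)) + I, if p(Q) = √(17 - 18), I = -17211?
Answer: 97315817913/18023410 - 2681*I/18023410 ≈ 5399.4 - 0.00014875*I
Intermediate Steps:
p(Q) = I (p(Q) = √(-1) = I)
(22609 + (11077 + 2328)/(p(-123) + 9493)) + I = (22609 + (11077 + 2328)/(I + 9493)) - 17211 = (22609 + 13405/(9493 + I)) - 17211 = (22609 + 13405*((9493 - I)/90117050)) - 17211 = (22609 + 2681*(9493 - I)/18023410) - 17211 = 5398 + 2681*(9493 - I)/18023410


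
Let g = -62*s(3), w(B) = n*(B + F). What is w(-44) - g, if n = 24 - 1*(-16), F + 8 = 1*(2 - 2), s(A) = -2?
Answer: -2204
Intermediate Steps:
F = -8 (F = -8 + 1*(2 - 2) = -8 + 1*0 = -8 + 0 = -8)
n = 40 (n = 24 + 16 = 40)
w(B) = -320 + 40*B (w(B) = 40*(B - 8) = 40*(-8 + B) = -320 + 40*B)
g = 124 (g = -62*(-2) = 124)
w(-44) - g = (-320 + 40*(-44)) - 1*124 = (-320 - 1760) - 124 = -2080 - 124 = -2204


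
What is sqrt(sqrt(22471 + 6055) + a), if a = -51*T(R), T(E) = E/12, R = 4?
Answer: sqrt(-17 + sqrt(28526)) ≈ 12.325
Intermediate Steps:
T(E) = E/12 (T(E) = E*(1/12) = E/12)
a = -17 (a = -17*4/4 = -51*1/3 = -17)
sqrt(sqrt(22471 + 6055) + a) = sqrt(sqrt(22471 + 6055) - 17) = sqrt(sqrt(28526) - 17) = sqrt(-17 + sqrt(28526))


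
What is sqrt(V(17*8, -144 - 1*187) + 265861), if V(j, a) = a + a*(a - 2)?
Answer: sqrt(375753) ≈ 612.99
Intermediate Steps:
V(j, a) = a + a*(-2 + a)
sqrt(V(17*8, -144 - 1*187) + 265861) = sqrt((-144 - 1*187)*(-1 + (-144 - 1*187)) + 265861) = sqrt((-144 - 187)*(-1 + (-144 - 187)) + 265861) = sqrt(-331*(-1 - 331) + 265861) = sqrt(-331*(-332) + 265861) = sqrt(109892 + 265861) = sqrt(375753)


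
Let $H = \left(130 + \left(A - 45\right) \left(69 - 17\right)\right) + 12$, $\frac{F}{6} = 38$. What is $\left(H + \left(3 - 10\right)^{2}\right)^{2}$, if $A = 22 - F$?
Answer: $165405321$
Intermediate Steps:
$F = 228$ ($F = 6 \cdot 38 = 228$)
$A = -206$ ($A = 22 - 228 = -206$)
$H = -12910$ ($H = \left(130 + \left(-206 - 45\right) \left(69 - 17\right)\right) + 12 = \left(130 - 13052\right) + 12 = -12922 + 12 = -12910$)
$\left(H + \left(3 - 10\right)^{2}\right)^{2} = \left(-12910 + \left(3 - 10\right)^{2}\right)^{2} = \left(-12910 + \left(-7\right)^{2}\right)^{2} = \left(-12910 + 49\right)^{2} = \left(-12861\right)^{2} = 165405321$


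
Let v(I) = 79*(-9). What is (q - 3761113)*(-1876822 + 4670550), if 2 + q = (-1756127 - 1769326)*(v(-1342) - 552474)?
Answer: 5448395274075640320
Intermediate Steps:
v(I) = -711
q = 1950227717803 (q = -2 + (-1756127 - 1769326)*(-711 - 552474) = -2 - 3525453*(-553185) = -2 + 1950227717805 = 1950227717803)
(q - 3761113)*(-1876822 + 4670550) = (1950227717803 - 3761113)*(-1876822 + 4670550) = 1950223956690*2793728 = 5448395274075640320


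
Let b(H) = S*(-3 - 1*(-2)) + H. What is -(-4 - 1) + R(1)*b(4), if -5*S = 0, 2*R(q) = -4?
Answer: -3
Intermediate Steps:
R(q) = -2 (R(q) = (1/2)*(-4) = -2)
S = 0 (S = -1/5*0 = 0)
b(H) = H (b(H) = 0*(-3 - 1*(-2)) + H = 0*(-3 + 2) + H = 0*(-1) + H = 0 + H = H)
-(-4 - 1) + R(1)*b(4) = -(-4 - 1) - 2*4 = -1*(-5) - 8 = 5 - 8 = -3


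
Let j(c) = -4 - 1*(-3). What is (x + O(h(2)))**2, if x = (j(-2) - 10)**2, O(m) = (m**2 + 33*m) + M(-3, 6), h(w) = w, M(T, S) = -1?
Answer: 36100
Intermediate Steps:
j(c) = -1 (j(c) = -4 + 3 = -1)
O(m) = -1 + m**2 + 33*m (O(m) = (m**2 + 33*m) - 1 = -1 + m**2 + 33*m)
x = 121 (x = (-1 - 10)**2 = (-11)**2 = 121)
(x + O(h(2)))**2 = (121 + (-1 + 2**2 + 33*2))**2 = (121 + (-1 + 4 + 66))**2 = (121 + 69)**2 = 190**2 = 36100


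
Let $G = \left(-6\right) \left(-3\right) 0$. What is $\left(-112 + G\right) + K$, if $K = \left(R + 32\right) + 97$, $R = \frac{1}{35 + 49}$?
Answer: $\frac{1429}{84} \approx 17.012$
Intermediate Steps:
$G = 0$ ($G = 18 \cdot 0 = 0$)
$R = \frac{1}{84} \approx 0.011905$
$K = \frac{10837}{84}$ ($K = \left(\frac{1}{84} + 32\right) + 97 = \frac{2689}{84} + 97 = \frac{10837}{84} \approx 129.01$)
$\left(-112 + G\right) + K = \left(-112 + 0\right) + \frac{10837}{84} = -112 + \frac{10837}{84} = \frac{1429}{84}$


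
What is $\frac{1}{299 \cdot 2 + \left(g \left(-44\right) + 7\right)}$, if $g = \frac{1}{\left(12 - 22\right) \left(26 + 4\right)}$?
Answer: $\frac{75}{45386} \approx 0.0016525$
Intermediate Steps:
$g = - \frac{1}{300}$ ($g = \frac{1}{\left(-10\right) 30} = \frac{1}{-300} = - \frac{1}{300} \approx -0.0033333$)
$\frac{1}{299 \cdot 2 + \left(g \left(-44\right) + 7\right)} = \frac{1}{299 \cdot 2 + \left(\left(- \frac{1}{300}\right) \left(-44\right) + 7\right)} = \frac{1}{598 + \left(\frac{11}{75} + 7\right)} = \frac{1}{598 + \frac{536}{75}} = \frac{1}{\frac{45386}{75}} = \frac{75}{45386}$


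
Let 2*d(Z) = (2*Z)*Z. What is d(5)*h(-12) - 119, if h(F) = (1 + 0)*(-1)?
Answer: -144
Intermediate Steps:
d(Z) = Z² (d(Z) = ((2*Z)*Z)/2 = (2*Z²)/2 = Z²)
h(F) = -1 (h(F) = 1*(-1) = -1)
d(5)*h(-12) - 119 = 5²*(-1) - 119 = 25*(-1) - 119 = -25 - 119 = -144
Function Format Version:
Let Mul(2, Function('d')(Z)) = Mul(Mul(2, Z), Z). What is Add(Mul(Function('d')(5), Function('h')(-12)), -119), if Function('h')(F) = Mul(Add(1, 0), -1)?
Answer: -144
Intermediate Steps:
Function('d')(Z) = Pow(Z, 2) (Function('d')(Z) = Mul(Rational(1, 2), Mul(Mul(2, Z), Z)) = Mul(Rational(1, 2), Mul(2, Pow(Z, 2))) = Pow(Z, 2))
Function('h')(F) = -1 (Function('h')(F) = Mul(1, -1) = -1)
Add(Mul(Function('d')(5), Function('h')(-12)), -119) = Add(Mul(Pow(5, 2), -1), -119) = Add(Mul(25, -1), -119) = Add(-25, -119) = -144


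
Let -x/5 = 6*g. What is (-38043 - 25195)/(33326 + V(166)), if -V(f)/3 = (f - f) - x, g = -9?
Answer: -31619/17068 ≈ -1.8525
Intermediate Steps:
x = 270 (x = -30*(-9) = -5*(-54) = 270)
V(f) = 810 (V(f) = -3*((f - f) - 1*270) = -3*(0 - 270) = -3*(-270) = 810)
(-38043 - 25195)/(33326 + V(166)) = (-38043 - 25195)/(33326 + 810) = -63238/34136 = -63238*1/34136 = -31619/17068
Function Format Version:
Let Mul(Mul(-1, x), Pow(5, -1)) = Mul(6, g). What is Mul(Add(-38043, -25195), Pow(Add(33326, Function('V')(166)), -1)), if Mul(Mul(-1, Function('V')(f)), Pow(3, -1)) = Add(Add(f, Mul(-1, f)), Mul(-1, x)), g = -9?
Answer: Rational(-31619, 17068) ≈ -1.8525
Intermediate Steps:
x = 270 (x = Mul(-5, Mul(6, -9)) = Mul(-5, -54) = 270)
Function('V')(f) = 810 (Function('V')(f) = Mul(-3, Add(Add(f, Mul(-1, f)), Mul(-1, 270))) = Mul(-3, Add(0, -270)) = Mul(-3, -270) = 810)
Mul(Add(-38043, -25195), Pow(Add(33326, Function('V')(166)), -1)) = Mul(Add(-38043, -25195), Pow(Add(33326, 810), -1)) = Mul(-63238, Pow(34136, -1)) = Mul(-63238, Rational(1, 34136)) = Rational(-31619, 17068)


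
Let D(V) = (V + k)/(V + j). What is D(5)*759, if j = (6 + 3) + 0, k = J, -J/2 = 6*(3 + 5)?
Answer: -9867/2 ≈ -4933.5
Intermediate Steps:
J = -96 (J = -12*(3 + 5) = -12*8 = -2*48 = -96)
k = -96
j = 9 (j = 9 + 0 = 9)
D(V) = (-96 + V)/(9 + V) (D(V) = (V - 96)/(V + 9) = (-96 + V)/(9 + V))
D(5)*759 = ((-96 + 5)/(9 + 5))*759 = (-91/14)*759 = ((1/14)*(-91))*759 = -13/2*759 = -9867/2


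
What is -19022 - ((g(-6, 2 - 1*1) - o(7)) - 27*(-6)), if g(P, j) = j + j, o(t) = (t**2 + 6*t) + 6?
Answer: -19089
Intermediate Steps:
o(t) = 6 + t**2 + 6*t
g(P, j) = 2*j
-19022 - ((g(-6, 2 - 1*1) - o(7)) - 27*(-6)) = -19022 - ((2*(2 - 1*1) - (6 + 7**2 + 6*7)) - 27*(-6)) = -19022 - ((2*(2 - 1) - (6 + 49 + 42)) + 162) = -19022 - ((2*1 - 1*97) + 162) = -19022 - ((2 - 97) + 162) = -19022 - (-95 + 162) = -19022 - 1*67 = -19022 - 67 = -19089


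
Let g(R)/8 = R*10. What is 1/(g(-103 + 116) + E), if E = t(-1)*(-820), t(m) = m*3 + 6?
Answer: -1/1420 ≈ -0.00070423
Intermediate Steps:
t(m) = 6 + 3*m (t(m) = 3*m + 6 = 6 + 3*m)
g(R) = 80*R (g(R) = 8*(R*10) = 8*(10*R) = 80*R)
E = -2460 (E = (6 + 3*(-1))*(-820) = (6 - 3)*(-820) = 3*(-820) = -2460)
1/(g(-103 + 116) + E) = 1/(80*(-103 + 116) - 2460) = 1/(80*13 - 2460) = 1/(1040 - 2460) = 1/(-1420) = -1/1420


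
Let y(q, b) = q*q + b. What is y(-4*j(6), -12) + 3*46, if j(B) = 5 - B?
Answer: 142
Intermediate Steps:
y(q, b) = b + q**2 (y(q, b) = q**2 + b = b + q**2)
y(-4*j(6), -12) + 3*46 = (-12 + (-4*(5 - 1*6))**2) + 3*46 = (-12 + (-4*(5 - 6))**2) + 138 = (-12 + (-4*(-1))**2) + 138 = (-12 + 4**2) + 138 = (-12 + 16) + 138 = 4 + 138 = 142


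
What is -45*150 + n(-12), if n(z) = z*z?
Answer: -6606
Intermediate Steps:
n(z) = z²
-45*150 + n(-12) = -45*150 + (-12)² = -6750 + 144 = -6606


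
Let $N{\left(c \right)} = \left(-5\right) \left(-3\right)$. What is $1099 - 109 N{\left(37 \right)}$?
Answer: $-536$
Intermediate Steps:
$N{\left(c \right)} = 15$
$1099 - 109 N{\left(37 \right)} = 1099 - 1635 = -536$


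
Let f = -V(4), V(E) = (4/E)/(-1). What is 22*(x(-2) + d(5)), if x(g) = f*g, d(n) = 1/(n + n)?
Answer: -209/5 ≈ -41.800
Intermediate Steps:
V(E) = -4/E
d(n) = 1/(2*n)
f = 1 (f = -(-4)/4 = -1*(-1) = 1)
x(g) = g (x(g) = 1*g = g)
22*(x(-2) + d(5)) = 22*(-2 + (½)/5) = 22*(-2 + (½)*(⅕)) = 22*(-2 + ⅒) = 22*(-19/10) = -209/5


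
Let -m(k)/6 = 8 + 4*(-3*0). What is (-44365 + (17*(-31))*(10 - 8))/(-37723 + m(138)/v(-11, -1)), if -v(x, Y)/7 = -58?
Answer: 838187/696163 ≈ 1.2040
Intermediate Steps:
v(x, Y) = 406 (v(x, Y) = -7*(-58) = 406)
m(k) = -48 (m(k) = -6*(8 + 4*(-3*0)) = -6*(8 + 4*0) = -6*(8 + 0) = -6*8 = -48)
(-44365 + (17*(-31))*(10 - 8))/(-37723 + m(138)/v(-11, -1)) = (-44365 + (17*(-31))*(10 - 8))/(-37723 - 48/406) = (-44365 - 527*2)/(-37723 - 48*1/406) = (-44365 - 1054)/(-37723 - 24/203) = -45419/(-7657793/203) = -45419*(-203/7657793) = 838187/696163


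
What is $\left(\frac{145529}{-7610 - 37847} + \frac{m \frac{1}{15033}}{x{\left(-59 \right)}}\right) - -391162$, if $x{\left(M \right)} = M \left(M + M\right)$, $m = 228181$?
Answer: $\frac{1860945064175725447}{4757518073922} \approx 3.9116 \cdot 10^{5}$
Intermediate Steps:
$x{\left(M \right)} = 2 M^{2}$ ($x{\left(M \right)} = M 2 M = 2 M^{2}$)
$\left(\frac{145529}{-7610 - 37847} + \frac{m \frac{1}{15033}}{x{\left(-59 \right)}}\right) - -391162 = \left(\frac{145529}{-7610 - 37847} + \frac{228181 \cdot \frac{1}{15033}}{2 \left(-59\right)^{2}}\right) - -391162 = \left(\frac{145529}{-45457} + \frac{228181 \cdot \frac{1}{15033}}{2 \cdot 3481}\right) + 391162 = \left(145529 \left(- \frac{1}{45457}\right) + \frac{228181}{15033 \cdot 6962}\right) + 391162 = \left(- \frac{145529}{45457} + \frac{228181}{15033} \cdot \frac{1}{6962}\right) + 391162 = \left(- \frac{145529}{45457} + \frac{228181}{104659746}\right) + 391162 = - \frac{15220655751917}{4757518073922} + 391162 = \frac{1860945064175725447}{4757518073922}$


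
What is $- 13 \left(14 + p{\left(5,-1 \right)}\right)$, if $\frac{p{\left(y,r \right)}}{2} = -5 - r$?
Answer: $-78$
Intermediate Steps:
$p{\left(y,r \right)} = -10 - 2 r$ ($p{\left(y,r \right)} = 2 \left(-5 - r\right) = -10 - 2 r$)
$- 13 \left(14 + p{\left(5,-1 \right)}\right) = - 13 \left(14 - 8\right) = \left(-13\right) 6 = -78$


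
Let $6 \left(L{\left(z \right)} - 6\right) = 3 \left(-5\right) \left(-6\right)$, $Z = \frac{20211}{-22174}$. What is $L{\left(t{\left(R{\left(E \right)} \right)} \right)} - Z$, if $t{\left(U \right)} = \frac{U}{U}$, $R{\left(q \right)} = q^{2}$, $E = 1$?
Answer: $\frac{485865}{22174} \approx 21.911$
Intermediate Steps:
$Z = - \frac{20211}{22174}$ ($Z = 20211 \left(- \frac{1}{22174}\right) = - \frac{20211}{22174} \approx -0.91147$)
$t{\left(U \right)} = 1$
$L{\left(z \right)} = 21$ ($L{\left(z \right)} = 6 + \frac{3 \left(-5\right) \left(-6\right)}{6} = 6 + \frac{\left(-15\right) \left(-6\right)}{6} = 6 + \frac{1}{6} \cdot 90 = 6 + 15 = 21$)
$L{\left(t{\left(R{\left(E \right)} \right)} \right)} - Z = 21 - - \frac{20211}{22174} = 21 + \frac{20211}{22174} = \frac{485865}{22174}$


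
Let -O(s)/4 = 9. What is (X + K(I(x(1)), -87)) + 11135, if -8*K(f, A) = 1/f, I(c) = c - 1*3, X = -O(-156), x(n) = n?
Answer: 178737/16 ≈ 11171.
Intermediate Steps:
O(s) = -36 (O(s) = -4*9 = -36)
X = 36 (X = -1*(-36) = 36)
I(c) = -3 + c (I(c) = c - 3 = -3 + c)
K(f, A) = -1/(8*f)
(X + K(I(x(1)), -87)) + 11135 = (36 - 1/(8*(-3 + 1))) + 11135 = (36 - ⅛/(-2)) + 11135 = (36 - ⅛*(-½)) + 11135 = (36 + 1/16) + 11135 = 577/16 + 11135 = 178737/16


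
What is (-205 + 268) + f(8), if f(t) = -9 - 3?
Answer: 51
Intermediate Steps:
f(t) = -12
(-205 + 268) + f(8) = (-205 + 268) - 12 = 63 - 12 = 51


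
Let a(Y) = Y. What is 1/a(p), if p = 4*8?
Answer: 1/32 ≈ 0.031250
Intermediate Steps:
p = 32
1/a(p) = 1/32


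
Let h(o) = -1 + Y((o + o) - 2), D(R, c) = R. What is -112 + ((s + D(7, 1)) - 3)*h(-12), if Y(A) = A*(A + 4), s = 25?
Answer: 16447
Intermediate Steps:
Y(A) = A*(4 + A)
h(o) = -1 + (-2 + 2*o)*(2 + 2*o) (h(o) = -1 + ((o + o) - 2)*(4 + ((o + o) - 2)) = -1 + (2*o - 2)*(4 + (2*o - 2)) = -1 + (-2 + 2*o)*(4 + (-2 + 2*o)) = -1 + (-2 + 2*o)*(2 + 2*o))
-112 + ((s + D(7, 1)) - 3)*h(-12) = -112 + ((25 + 7) - 3)*(-5 + 4*(-12)²) = -112 + (32 - 3)*(-5 + 4*144) = -112 + 29*(-5 + 576) = -112 + 29*571 = -112 + 16559 = 16447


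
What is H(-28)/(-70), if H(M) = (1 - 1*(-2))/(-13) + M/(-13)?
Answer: -5/182 ≈ -0.027473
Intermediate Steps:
H(M) = -3/13 - M/13 (H(M) = (1 + 2)*(-1/13) + M*(-1/13) = 3*(-1/13) - M/13 = -3/13 - M/13)
H(-28)/(-70) = (-3/13 - 1/13*(-28))/(-70) = (-3/13 + 28/13)*(-1/70) = (25/13)*(-1/70) = -5/182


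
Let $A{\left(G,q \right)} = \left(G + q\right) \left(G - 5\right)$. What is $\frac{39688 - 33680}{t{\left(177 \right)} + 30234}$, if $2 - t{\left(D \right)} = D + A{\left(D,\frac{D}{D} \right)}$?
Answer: $- \frac{6008}{557} \approx -10.786$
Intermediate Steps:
$A{\left(G,q \right)} = \left(-5 + G\right) \left(G + q\right)$ ($A{\left(G,q \right)} = \left(G + q\right) \left(-5 + G\right) = \left(-5 + G\right) \left(G + q\right)$)
$t{\left(D \right)} = 7 - D^{2} + 3 D$ ($t{\left(D \right)} = 2 - \left(D + \left(D^{2} - 5 D - 5 \frac{D}{D} + D \frac{D}{D}\right)\right) = 2 - \left(D + \left(D^{2} - 5 D - 5 + D 1\right)\right) = 2 - \left(D + \left(D^{2} - 5 D - 5 + D\right)\right) = 2 - \left(D - \left(5 - D^{2} + 4 D\right)\right) = 2 - \left(-5 + D^{2} - 3 D\right) = 2 + \left(5 - D^{2} + 3 D\right) = 7 - D^{2} + 3 D$)
$\frac{39688 - 33680}{t{\left(177 \right)} + 30234} = \frac{39688 - 33680}{\left(7 - 177^{2} + 3 \cdot 177\right) + 30234} = \frac{6008}{\left(7 - 31329 + 531\right) + 30234} = \frac{6008}{-30791 + 30234} = \frac{6008}{-557} = 6008 \left(- \frac{1}{557}\right) = - \frac{6008}{557}$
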